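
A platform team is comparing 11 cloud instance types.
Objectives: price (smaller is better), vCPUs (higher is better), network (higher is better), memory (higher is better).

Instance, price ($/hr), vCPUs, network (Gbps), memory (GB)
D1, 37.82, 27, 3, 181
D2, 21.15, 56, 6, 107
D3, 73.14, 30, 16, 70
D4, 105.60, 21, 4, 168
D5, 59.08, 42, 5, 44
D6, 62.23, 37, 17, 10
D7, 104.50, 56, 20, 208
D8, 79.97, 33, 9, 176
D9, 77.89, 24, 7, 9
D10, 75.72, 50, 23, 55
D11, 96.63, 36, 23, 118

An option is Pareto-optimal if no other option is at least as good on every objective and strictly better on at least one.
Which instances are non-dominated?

D1: not dominated.
D2: not dominated (best price).
D3: not dominated.
D4: dominated by D7 (price 104.50≤105.60, vCPUs 56≥21, network 20≥4, memory 208≥168).
D5: dominated by D2 (price 21.15≤59.08, vCPUs 56≥42, network 6≥5, memory 107≥44).
D6: not dominated.
D7: not dominated (best memory).
D8: not dominated.
D9: dominated by D3 (price 73.14≤77.89, vCPUs 30≥24, network 16≥7, memory 70≥9).
D10: not dominated.
D11: not dominated.

D1, D2, D3, D6, D7, D8, D10, D11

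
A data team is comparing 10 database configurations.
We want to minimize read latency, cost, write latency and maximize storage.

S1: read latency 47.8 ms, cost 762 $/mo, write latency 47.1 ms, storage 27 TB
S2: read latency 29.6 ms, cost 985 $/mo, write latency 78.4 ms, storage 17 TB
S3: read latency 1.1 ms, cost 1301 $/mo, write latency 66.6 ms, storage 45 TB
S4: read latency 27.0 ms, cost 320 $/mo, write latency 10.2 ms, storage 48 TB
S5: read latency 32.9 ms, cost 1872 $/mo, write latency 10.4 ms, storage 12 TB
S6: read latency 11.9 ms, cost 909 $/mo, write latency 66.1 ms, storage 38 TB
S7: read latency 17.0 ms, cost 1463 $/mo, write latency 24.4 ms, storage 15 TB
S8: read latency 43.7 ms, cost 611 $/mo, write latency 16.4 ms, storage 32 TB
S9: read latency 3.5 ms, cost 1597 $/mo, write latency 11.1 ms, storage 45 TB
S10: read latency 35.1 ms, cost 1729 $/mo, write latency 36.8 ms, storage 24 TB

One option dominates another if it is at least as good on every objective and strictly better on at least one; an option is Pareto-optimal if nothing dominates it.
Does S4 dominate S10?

S4 vs S10: read latency 27.0≤35.1, cost 320≤1729, write latency 10.2≤36.8, storage 48≥24 — S4 is at least as good on every objective with at least one strict improvement.

Yes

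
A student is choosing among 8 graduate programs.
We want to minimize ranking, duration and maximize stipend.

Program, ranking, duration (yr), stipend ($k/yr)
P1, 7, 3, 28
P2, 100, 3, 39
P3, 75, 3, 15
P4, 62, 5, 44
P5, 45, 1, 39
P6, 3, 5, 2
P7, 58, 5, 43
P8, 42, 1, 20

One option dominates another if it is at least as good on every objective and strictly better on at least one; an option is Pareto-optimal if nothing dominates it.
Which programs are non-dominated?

P1, P4, P5, P6, P7, P8

P1: not dominated.
P2: dominated by P5 (ranking 45≤100, duration 1≤3, stipend 39≥39).
P3: dominated by P1 (ranking 7≤75, duration 3≤3, stipend 28≥15).
P4: not dominated (best stipend).
P5: not dominated.
P6: not dominated (best ranking).
P7: not dominated.
P8: not dominated.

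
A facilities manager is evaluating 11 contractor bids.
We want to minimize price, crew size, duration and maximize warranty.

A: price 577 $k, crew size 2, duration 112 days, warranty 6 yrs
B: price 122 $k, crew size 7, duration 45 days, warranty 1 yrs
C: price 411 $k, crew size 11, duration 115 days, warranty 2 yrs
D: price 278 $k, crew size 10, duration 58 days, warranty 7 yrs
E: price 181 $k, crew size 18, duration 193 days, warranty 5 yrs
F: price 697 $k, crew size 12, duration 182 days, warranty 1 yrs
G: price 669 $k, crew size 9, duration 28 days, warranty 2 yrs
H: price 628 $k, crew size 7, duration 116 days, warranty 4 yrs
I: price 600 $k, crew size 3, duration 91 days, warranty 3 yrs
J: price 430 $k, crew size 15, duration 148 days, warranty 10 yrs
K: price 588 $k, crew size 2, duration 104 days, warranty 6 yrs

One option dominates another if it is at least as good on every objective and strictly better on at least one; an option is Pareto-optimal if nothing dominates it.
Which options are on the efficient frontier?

A, B, D, E, G, I, J, K

A: not dominated.
B: not dominated (best price).
C: dominated by D (price 278≤411, crew size 10≤11, duration 58≤115, warranty 7≥2).
D: not dominated.
E: not dominated.
F: dominated by A (price 577≤697, crew size 2≤12, duration 112≤182, warranty 6≥1).
G: not dominated (best duration).
H: dominated by A (price 577≤628, crew size 2≤7, duration 112≤116, warranty 6≥4).
I: not dominated.
J: not dominated (best warranty).
K: not dominated.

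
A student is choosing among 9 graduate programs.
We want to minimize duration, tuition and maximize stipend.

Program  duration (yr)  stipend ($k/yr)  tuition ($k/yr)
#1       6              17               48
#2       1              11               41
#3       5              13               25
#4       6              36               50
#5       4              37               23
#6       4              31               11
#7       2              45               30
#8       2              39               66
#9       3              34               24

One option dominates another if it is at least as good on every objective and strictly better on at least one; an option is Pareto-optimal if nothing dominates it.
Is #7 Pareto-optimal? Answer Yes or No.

Yes

#1: worse on duration (6 vs 2).
#2: worse on stipend (11 vs 45).
#3: worse on duration (5 vs 2).
#4: worse on duration (6 vs 2).
#5: worse on duration (4 vs 2).
#6: worse on duration (4 vs 2).
#8: worse on stipend (39 vs 45).
#9: worse on duration (3 vs 2).
No option is at least as good as #7 on every objective and strictly better on one.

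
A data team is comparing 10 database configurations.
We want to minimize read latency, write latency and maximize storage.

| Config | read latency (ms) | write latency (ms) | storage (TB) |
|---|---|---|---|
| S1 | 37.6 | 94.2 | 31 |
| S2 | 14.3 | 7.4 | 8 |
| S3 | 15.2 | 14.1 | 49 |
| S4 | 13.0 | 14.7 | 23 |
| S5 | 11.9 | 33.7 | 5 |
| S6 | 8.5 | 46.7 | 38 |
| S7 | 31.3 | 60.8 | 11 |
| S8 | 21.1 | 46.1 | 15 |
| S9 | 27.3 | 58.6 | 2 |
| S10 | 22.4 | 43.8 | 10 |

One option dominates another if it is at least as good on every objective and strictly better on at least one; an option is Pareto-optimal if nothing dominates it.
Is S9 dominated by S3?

S3 vs S9: read latency 15.2≤27.3, write latency 14.1≤58.6, storage 49≥2 — S3 is at least as good on every objective with at least one strict improvement.

Yes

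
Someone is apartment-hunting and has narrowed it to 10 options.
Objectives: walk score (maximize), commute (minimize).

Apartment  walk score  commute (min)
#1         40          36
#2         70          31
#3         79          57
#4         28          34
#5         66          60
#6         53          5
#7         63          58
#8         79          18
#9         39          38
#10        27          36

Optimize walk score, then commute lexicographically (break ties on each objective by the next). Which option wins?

#8

First maximize walk score: best is 79, kept {#3, #8}.
Then minimize commute: best is 18, kept {#8}.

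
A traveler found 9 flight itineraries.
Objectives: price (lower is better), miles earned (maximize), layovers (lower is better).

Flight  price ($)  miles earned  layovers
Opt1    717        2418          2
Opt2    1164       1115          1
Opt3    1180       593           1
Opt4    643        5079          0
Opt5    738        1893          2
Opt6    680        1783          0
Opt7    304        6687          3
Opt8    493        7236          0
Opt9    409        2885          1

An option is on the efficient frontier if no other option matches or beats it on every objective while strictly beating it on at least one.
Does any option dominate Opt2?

Yes

Opt4 vs Opt2: price 643≤1164, miles earned 5079≥1115, layovers 0≤1 — Opt4 is at least as good on every objective and strictly better on at least one, so Opt4 dominates Opt2.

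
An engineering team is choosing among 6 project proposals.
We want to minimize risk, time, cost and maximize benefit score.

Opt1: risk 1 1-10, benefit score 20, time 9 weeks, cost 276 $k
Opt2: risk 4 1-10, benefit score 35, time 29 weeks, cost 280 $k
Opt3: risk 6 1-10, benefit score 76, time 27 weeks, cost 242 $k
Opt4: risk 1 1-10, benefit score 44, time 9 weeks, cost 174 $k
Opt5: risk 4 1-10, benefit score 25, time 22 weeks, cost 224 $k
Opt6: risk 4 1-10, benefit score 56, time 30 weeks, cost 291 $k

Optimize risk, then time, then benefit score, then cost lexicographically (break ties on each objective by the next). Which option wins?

First minimize risk: best is 1, kept {Opt1, Opt4}.
Then minimize time: best is 9, kept {Opt1, Opt4}.
Then maximize benefit score: best is 44, kept {Opt4}.

Opt4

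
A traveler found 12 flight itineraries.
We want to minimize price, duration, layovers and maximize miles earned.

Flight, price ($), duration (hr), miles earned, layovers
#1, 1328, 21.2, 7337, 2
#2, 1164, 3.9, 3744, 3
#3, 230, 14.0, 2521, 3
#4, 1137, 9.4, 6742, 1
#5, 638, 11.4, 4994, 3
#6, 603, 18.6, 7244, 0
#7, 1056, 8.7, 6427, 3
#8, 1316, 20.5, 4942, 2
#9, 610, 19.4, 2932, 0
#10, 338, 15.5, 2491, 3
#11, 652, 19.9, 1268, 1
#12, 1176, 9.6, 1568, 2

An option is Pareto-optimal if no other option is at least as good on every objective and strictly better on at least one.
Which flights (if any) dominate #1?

#2: worse on miles earned (3744 vs 7337).
#3: worse on miles earned (2521 vs 7337).
#4: worse on miles earned (6742 vs 7337).
#5: worse on miles earned (4994 vs 7337).
#6: worse on miles earned (7244 vs 7337).
#7: worse on miles earned (6427 vs 7337).
#8: worse on miles earned (4942 vs 7337).
#9: worse on miles earned (2932 vs 7337).
#10: worse on miles earned (2491 vs 7337).
#11: worse on miles earned (1268 vs 7337).
#12: worse on miles earned (1568 vs 7337).
No option dominates #1.

none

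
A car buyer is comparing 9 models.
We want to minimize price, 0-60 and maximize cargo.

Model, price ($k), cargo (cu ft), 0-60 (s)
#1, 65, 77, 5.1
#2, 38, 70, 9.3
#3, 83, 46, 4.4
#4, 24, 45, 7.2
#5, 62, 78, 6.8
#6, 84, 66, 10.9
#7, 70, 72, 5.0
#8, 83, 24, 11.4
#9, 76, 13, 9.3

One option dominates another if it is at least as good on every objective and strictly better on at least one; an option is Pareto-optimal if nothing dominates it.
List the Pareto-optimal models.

#1: not dominated.
#2: not dominated.
#3: not dominated (best 0-60).
#4: not dominated (best price).
#5: not dominated (best cargo).
#6: dominated by #1 (price 65≤84, cargo 77≥66, 0-60 5.1≤10.9).
#7: not dominated.
#8: dominated by #1 (price 65≤83, cargo 77≥24, 0-60 5.1≤11.4).
#9: dominated by #1 (price 65≤76, cargo 77≥13, 0-60 5.1≤9.3).

#1, #2, #3, #4, #5, #7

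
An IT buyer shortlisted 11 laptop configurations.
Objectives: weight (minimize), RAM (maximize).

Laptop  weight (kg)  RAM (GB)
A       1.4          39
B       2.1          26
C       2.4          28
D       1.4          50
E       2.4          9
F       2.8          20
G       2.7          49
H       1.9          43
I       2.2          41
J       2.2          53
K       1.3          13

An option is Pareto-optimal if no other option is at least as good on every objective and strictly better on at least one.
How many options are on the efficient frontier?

3

A: dominated by D (weight 1.4≤1.4, RAM 50≥39).
B: dominated by A (weight 1.4≤2.1, RAM 39≥26).
C: dominated by A (weight 1.4≤2.4, RAM 39≥28).
D: not dominated.
E: dominated by A (weight 1.4≤2.4, RAM 39≥9).
F: dominated by A (weight 1.4≤2.8, RAM 39≥20).
G: dominated by D (weight 1.4≤2.7, RAM 50≥49).
H: dominated by D (weight 1.4≤1.9, RAM 50≥43).
I: dominated by D (weight 1.4≤2.2, RAM 50≥41).
J: not dominated (best RAM).
K: not dominated (best weight).
Pareto-optimal: D, J, K → 3.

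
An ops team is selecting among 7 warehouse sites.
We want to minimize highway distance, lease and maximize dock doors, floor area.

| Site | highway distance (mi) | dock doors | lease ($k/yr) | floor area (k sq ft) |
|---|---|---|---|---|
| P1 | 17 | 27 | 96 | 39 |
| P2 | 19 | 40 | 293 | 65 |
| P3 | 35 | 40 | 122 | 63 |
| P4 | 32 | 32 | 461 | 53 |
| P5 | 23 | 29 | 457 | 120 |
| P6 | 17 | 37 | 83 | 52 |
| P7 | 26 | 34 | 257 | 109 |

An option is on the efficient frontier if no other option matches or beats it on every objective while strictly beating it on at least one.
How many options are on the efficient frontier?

5

P1: dominated by P6 (highway distance 17≤17, dock doors 37≥27, lease 83≤96, floor area 52≥39).
P2: not dominated.
P3: not dominated.
P4: dominated by P2 (highway distance 19≤32, dock doors 40≥32, lease 293≤461, floor area 65≥53).
P5: not dominated (best floor area).
P6: not dominated (best lease).
P7: not dominated.
Pareto-optimal: P2, P3, P5, P6, P7 → 5.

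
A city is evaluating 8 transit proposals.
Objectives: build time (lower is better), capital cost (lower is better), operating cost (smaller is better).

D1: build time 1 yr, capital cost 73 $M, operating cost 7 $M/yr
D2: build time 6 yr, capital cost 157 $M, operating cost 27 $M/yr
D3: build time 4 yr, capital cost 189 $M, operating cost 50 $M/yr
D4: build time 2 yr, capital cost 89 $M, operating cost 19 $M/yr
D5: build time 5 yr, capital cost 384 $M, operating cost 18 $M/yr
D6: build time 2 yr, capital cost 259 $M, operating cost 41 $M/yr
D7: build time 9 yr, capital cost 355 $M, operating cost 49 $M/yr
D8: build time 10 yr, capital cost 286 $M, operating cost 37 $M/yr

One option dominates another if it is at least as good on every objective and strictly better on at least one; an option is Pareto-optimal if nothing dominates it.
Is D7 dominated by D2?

Yes

D2 vs D7: build time 6≤9, capital cost 157≤355, operating cost 27≤49 — D2 is at least as good on every objective with at least one strict improvement.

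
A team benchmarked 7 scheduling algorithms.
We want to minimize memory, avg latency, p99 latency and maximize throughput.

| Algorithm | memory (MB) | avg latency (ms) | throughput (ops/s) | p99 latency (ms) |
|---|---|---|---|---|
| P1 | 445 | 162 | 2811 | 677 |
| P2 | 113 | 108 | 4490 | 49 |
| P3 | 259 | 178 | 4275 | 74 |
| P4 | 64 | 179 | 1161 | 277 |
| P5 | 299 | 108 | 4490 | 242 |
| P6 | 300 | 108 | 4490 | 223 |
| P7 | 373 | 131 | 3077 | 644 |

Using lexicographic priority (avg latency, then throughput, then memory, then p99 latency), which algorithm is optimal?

P2

First minimize avg latency: best is 108, kept {P2, P5, P6}.
Then maximize throughput: best is 4490, kept {P2, P5, P6}.
Then minimize memory: best is 113, kept {P2}.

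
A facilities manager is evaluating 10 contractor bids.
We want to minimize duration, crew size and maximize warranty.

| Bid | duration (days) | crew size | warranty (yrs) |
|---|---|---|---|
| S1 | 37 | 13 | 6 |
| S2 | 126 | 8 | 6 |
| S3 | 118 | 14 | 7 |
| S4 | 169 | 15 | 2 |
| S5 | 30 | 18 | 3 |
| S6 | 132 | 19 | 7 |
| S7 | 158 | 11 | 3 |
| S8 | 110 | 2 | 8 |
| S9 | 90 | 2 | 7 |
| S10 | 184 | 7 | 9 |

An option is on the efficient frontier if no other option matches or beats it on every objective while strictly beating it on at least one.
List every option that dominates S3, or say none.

S8: duration 110≤118, crew size 2≤14, warranty 8≥7 — dominates S3.
S9: duration 90≤118, crew size 2≤14, warranty 7≥7 — dominates S3.
Others (S1, S2, S4, S5, S6, S7, S10) are each worse than S3 on at least one objective.

S8, S9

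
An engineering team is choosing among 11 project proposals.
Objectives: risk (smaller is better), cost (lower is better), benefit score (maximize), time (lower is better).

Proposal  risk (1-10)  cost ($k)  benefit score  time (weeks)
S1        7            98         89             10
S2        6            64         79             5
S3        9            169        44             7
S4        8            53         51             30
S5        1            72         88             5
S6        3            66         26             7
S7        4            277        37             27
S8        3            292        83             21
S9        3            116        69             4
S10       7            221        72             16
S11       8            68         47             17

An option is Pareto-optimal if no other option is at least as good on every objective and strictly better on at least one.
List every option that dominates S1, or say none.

S2: worse on benefit score (79 vs 89).
S3: worse on risk (9 vs 7).
S4: worse on risk (8 vs 7).
S5: worse on benefit score (88 vs 89).
S6: worse on benefit score (26 vs 89).
S7: worse on cost (277 vs 98).
S8: worse on cost (292 vs 98).
S9: worse on cost (116 vs 98).
S10: worse on cost (221 vs 98).
S11: worse on risk (8 vs 7).
No option dominates S1.

none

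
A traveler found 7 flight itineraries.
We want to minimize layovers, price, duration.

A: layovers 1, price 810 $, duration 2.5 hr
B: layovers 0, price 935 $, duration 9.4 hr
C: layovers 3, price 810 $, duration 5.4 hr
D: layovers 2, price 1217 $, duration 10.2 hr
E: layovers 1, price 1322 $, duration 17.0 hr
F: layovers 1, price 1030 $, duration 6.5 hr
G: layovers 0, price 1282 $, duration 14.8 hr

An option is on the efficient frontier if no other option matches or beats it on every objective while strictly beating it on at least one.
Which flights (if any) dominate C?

A: layovers 1≤3, price 810≤810, duration 2.5≤5.4 — dominates C.
Others (B, D, E, F, G) are each worse than C on at least one objective.

A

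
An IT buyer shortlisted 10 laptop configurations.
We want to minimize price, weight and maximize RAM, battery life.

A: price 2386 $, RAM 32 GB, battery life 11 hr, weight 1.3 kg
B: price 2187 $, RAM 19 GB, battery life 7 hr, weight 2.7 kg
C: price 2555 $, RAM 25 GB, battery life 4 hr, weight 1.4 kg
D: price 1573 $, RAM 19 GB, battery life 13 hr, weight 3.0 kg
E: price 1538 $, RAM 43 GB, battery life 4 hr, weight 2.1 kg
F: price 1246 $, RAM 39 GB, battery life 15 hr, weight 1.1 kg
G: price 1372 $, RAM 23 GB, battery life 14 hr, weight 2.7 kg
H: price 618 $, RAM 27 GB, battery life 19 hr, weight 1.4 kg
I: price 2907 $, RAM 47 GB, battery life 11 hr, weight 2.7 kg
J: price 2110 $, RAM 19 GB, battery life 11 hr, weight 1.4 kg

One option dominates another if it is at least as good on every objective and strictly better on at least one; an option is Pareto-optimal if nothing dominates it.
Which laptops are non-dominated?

E, F, H, I

A: dominated by F (price 1246≤2386, RAM 39≥32, battery life 15≥11, weight 1.1≤1.3).
B: dominated by F (price 1246≤2187, RAM 39≥19, battery life 15≥7, weight 1.1≤2.7).
C: dominated by A (price 2386≤2555, RAM 32≥25, battery life 11≥4, weight 1.3≤1.4).
D: dominated by F (price 1246≤1573, RAM 39≥19, battery life 15≥13, weight 1.1≤3.0).
E: not dominated.
F: not dominated (best weight).
G: dominated by F (price 1246≤1372, RAM 39≥23, battery life 15≥14, weight 1.1≤2.7).
H: not dominated (best price).
I: not dominated (best RAM).
J: dominated by F (price 1246≤2110, RAM 39≥19, battery life 15≥11, weight 1.1≤1.4).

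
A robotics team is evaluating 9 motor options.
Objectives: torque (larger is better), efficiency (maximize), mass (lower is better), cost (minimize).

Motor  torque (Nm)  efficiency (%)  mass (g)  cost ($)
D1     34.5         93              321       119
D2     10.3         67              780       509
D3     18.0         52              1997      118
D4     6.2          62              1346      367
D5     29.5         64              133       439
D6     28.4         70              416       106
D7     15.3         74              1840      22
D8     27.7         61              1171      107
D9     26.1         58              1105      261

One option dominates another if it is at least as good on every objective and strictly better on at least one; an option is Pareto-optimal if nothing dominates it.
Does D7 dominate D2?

D7 vs D2: D7 is worse on mass (1840 vs 780), so it does not dominate D2.

No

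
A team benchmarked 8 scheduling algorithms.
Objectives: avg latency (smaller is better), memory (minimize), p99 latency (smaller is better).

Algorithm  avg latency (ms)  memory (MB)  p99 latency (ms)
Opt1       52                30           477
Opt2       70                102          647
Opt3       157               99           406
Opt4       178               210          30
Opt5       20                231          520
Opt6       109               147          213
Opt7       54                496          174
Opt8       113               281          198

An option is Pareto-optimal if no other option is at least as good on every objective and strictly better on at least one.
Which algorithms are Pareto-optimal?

Opt1: not dominated (best memory).
Opt2: dominated by Opt1 (avg latency 52≤70, memory 30≤102, p99 latency 477≤647).
Opt3: not dominated.
Opt4: not dominated (best p99 latency).
Opt5: not dominated (best avg latency).
Opt6: not dominated.
Opt7: not dominated.
Opt8: not dominated.

Opt1, Opt3, Opt4, Opt5, Opt6, Opt7, Opt8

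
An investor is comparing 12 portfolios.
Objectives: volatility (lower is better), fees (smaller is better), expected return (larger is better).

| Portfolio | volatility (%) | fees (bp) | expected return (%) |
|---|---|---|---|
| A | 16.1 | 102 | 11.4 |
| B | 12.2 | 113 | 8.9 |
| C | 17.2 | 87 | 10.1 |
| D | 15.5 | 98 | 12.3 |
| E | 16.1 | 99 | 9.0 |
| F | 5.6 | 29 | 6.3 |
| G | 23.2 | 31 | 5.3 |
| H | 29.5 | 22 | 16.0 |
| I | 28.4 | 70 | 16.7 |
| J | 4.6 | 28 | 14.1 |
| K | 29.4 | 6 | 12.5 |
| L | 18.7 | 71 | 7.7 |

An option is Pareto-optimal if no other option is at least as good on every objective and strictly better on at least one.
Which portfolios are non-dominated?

A: dominated by D (volatility 15.5≤16.1, fees 98≤102, expected return 12.3≥11.4).
B: dominated by J (volatility 4.6≤12.2, fees 28≤113, expected return 14.1≥8.9).
C: dominated by J (volatility 4.6≤17.2, fees 28≤87, expected return 14.1≥10.1).
D: dominated by J (volatility 4.6≤15.5, fees 28≤98, expected return 14.1≥12.3).
E: dominated by D (volatility 15.5≤16.1, fees 98≤99, expected return 12.3≥9.0).
F: dominated by J (volatility 4.6≤5.6, fees 28≤29, expected return 14.1≥6.3).
G: dominated by F (volatility 5.6≤23.2, fees 29≤31, expected return 6.3≥5.3).
H: not dominated.
I: not dominated (best expected return).
J: not dominated (best volatility).
K: not dominated (best fees).
L: dominated by J (volatility 4.6≤18.7, fees 28≤71, expected return 14.1≥7.7).

H, I, J, K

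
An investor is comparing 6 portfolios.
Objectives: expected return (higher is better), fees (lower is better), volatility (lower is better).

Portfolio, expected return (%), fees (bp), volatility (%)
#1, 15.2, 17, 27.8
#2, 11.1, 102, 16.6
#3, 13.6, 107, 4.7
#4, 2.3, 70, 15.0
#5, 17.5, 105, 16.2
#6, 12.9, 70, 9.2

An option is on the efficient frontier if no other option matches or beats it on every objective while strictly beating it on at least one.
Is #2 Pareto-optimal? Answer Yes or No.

No

#6 vs #2: expected return 12.9≥11.1, fees 70≤102, volatility 9.2≤16.6 — #6 is at least as good on every objective and strictly better on at least one, so #6 dominates #2.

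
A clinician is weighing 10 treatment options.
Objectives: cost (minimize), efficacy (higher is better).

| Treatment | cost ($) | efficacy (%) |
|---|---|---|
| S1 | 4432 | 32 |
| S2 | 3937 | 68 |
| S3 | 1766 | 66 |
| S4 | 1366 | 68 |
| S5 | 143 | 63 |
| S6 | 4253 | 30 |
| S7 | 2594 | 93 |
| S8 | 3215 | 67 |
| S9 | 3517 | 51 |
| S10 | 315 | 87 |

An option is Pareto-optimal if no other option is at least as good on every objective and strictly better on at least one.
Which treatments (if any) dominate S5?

none

S1: worse on cost (4432 vs 143).
S2: worse on cost (3937 vs 143).
S3: worse on cost (1766 vs 143).
S4: worse on cost (1366 vs 143).
S6: worse on cost (4253 vs 143).
S7: worse on cost (2594 vs 143).
S8: worse on cost (3215 vs 143).
S9: worse on cost (3517 vs 143).
S10: worse on cost (315 vs 143).
No option dominates S5.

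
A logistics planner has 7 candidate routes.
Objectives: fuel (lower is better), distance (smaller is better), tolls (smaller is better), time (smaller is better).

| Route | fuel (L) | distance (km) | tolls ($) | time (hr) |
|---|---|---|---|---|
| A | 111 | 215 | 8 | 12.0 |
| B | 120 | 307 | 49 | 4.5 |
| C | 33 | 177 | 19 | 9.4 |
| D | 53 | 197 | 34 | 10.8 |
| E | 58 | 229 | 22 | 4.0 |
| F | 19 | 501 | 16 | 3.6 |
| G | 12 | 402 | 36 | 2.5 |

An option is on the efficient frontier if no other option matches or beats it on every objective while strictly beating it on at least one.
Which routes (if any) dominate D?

C

C: fuel 33≤53, distance 177≤197, tolls 19≤34, time 9.4≤10.8 — dominates D.
Others (A, B, E, F, G) are each worse than D on at least one objective.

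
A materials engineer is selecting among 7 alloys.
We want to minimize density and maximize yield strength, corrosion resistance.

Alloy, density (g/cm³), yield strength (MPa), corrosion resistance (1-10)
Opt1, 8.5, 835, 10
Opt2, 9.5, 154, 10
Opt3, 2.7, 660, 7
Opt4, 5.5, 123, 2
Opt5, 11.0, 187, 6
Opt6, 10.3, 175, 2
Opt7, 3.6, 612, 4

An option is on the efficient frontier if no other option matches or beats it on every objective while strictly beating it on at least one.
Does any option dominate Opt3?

No

Opt1: worse on density (8.5 vs 2.7).
Opt2: worse on density (9.5 vs 2.7).
Opt4: worse on density (5.5 vs 2.7).
Opt5: worse on density (11.0 vs 2.7).
Opt6: worse on density (10.3 vs 2.7).
Opt7: worse on density (3.6 vs 2.7).
No option is at least as good as Opt3 on every objective and strictly better on one.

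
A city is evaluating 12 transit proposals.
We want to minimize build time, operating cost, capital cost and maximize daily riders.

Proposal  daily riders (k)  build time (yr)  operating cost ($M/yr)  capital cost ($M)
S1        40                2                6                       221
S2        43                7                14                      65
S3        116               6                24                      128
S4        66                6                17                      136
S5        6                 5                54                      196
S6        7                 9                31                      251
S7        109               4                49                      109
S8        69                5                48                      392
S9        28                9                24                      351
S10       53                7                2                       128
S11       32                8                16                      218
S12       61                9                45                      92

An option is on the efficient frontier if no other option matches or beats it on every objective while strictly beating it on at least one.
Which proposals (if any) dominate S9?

S1, S2, S3, S4, S10, S11

S1: daily riders 40≥28, build time 2≤9, operating cost 6≤24, capital cost 221≤351 — dominates S9.
S2: daily riders 43≥28, build time 7≤9, operating cost 14≤24, capital cost 65≤351 — dominates S9.
S3: daily riders 116≥28, build time 6≤9, operating cost 24≤24, capital cost 128≤351 — dominates S9.
S4: daily riders 66≥28, build time 6≤9, operating cost 17≤24, capital cost 136≤351 — dominates S9.
S10: daily riders 53≥28, build time 7≤9, operating cost 2≤24, capital cost 128≤351 — dominates S9.
S11: daily riders 32≥28, build time 8≤9, operating cost 16≤24, capital cost 218≤351 — dominates S9.
Others (S5, S6, S7, S8, S12) are each worse than S9 on at least one objective.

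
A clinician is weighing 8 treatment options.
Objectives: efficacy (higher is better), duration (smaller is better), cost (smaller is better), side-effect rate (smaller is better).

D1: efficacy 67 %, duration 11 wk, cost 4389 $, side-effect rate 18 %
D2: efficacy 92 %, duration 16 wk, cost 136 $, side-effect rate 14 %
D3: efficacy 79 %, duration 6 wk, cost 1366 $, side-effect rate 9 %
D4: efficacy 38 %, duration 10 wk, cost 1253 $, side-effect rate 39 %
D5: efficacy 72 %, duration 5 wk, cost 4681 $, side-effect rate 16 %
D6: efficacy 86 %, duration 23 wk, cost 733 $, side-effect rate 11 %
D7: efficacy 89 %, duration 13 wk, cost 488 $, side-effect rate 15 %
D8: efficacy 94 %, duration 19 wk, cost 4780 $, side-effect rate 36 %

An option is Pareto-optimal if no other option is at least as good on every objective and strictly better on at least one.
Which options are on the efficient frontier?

D1: dominated by D3 (efficacy 79≥67, duration 6≤11, cost 1366≤4389, side-effect rate 9≤18).
D2: not dominated (best cost).
D3: not dominated (best side-effect rate).
D4: not dominated.
D5: not dominated (best duration).
D6: not dominated.
D7: not dominated.
D8: not dominated (best efficacy).

D2, D3, D4, D5, D6, D7, D8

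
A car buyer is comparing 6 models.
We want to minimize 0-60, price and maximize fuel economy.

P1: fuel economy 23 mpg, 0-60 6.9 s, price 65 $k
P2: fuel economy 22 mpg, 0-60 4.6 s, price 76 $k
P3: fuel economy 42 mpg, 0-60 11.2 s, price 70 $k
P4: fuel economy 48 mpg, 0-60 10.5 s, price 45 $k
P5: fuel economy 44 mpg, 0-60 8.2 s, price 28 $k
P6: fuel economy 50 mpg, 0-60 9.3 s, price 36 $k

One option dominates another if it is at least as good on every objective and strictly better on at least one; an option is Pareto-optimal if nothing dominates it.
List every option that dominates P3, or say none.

P4: fuel economy 48≥42, 0-60 10.5≤11.2, price 45≤70 — dominates P3.
P5: fuel economy 44≥42, 0-60 8.2≤11.2, price 28≤70 — dominates P3.
P6: fuel economy 50≥42, 0-60 9.3≤11.2, price 36≤70 — dominates P3.
Others (P1, P2) are each worse than P3 on at least one objective.

P4, P5, P6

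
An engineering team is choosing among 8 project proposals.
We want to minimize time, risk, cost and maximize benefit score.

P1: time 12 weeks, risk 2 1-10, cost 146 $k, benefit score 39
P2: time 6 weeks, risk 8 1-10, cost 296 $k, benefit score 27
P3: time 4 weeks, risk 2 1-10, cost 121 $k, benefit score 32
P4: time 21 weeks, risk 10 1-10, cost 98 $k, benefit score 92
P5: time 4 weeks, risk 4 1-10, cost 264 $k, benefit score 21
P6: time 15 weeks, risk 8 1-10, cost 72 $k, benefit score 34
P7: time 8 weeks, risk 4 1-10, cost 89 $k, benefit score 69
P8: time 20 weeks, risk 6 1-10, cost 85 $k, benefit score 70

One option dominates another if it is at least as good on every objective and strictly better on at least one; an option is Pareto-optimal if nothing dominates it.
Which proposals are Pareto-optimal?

P1: not dominated.
P2: dominated by P3 (time 4≤6, risk 2≤8, cost 121≤296, benefit score 32≥27).
P3: not dominated.
P4: not dominated (best benefit score).
P5: dominated by P3 (time 4≤4, risk 2≤4, cost 121≤264, benefit score 32≥21).
P6: not dominated (best cost).
P7: not dominated.
P8: not dominated.

P1, P3, P4, P6, P7, P8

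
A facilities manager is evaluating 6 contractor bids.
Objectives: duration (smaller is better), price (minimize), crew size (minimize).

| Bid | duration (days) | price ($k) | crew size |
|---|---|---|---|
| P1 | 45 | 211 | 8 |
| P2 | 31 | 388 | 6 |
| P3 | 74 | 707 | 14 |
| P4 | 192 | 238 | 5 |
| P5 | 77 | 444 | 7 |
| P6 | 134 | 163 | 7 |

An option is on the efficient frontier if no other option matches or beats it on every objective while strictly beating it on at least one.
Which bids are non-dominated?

P1: not dominated.
P2: not dominated (best duration).
P3: dominated by P1 (duration 45≤74, price 211≤707, crew size 8≤14).
P4: not dominated (best crew size).
P5: dominated by P2 (duration 31≤77, price 388≤444, crew size 6≤7).
P6: not dominated (best price).

P1, P2, P4, P6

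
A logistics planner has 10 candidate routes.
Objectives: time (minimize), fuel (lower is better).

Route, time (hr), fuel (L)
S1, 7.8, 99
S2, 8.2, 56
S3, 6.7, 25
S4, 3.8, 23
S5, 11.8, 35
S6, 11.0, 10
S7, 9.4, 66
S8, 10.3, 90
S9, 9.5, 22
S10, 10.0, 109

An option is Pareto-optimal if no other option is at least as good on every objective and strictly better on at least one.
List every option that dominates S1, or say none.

S3, S4

S3: time 6.7≤7.8, fuel 25≤99 — dominates S1.
S4: time 3.8≤7.8, fuel 23≤99 — dominates S1.
Others (S2, S5, S6, S7, S8, S9, S10) are each worse than S1 on at least one objective.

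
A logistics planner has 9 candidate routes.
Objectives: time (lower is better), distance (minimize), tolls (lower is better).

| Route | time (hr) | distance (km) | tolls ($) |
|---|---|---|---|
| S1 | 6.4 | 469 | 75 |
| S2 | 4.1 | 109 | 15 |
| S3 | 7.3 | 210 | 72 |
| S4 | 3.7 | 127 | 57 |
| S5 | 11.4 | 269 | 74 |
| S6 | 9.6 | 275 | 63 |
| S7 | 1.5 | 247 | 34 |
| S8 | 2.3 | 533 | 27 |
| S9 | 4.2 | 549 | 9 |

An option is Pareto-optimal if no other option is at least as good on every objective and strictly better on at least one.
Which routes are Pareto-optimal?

S1: dominated by S2 (time 4.1≤6.4, distance 109≤469, tolls 15≤75).
S2: not dominated (best distance).
S3: dominated by S2 (time 4.1≤7.3, distance 109≤210, tolls 15≤72).
S4: not dominated.
S5: dominated by S2 (time 4.1≤11.4, distance 109≤269, tolls 15≤74).
S6: dominated by S2 (time 4.1≤9.6, distance 109≤275, tolls 15≤63).
S7: not dominated (best time).
S8: not dominated.
S9: not dominated (best tolls).

S2, S4, S7, S8, S9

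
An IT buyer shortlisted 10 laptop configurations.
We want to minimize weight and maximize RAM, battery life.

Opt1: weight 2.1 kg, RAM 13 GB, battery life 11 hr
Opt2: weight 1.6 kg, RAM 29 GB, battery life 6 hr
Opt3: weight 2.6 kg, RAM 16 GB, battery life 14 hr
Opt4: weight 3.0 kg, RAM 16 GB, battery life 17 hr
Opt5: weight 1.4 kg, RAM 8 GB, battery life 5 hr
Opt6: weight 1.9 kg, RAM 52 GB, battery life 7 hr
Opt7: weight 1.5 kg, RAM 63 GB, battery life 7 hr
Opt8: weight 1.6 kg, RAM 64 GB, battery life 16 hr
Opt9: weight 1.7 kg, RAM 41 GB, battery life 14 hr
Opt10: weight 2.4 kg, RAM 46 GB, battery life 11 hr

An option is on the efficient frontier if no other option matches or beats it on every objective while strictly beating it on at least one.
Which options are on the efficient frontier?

Opt4, Opt5, Opt7, Opt8

Opt1: dominated by Opt8 (weight 1.6≤2.1, RAM 64≥13, battery life 16≥11).
Opt2: dominated by Opt7 (weight 1.5≤1.6, RAM 63≥29, battery life 7≥6).
Opt3: dominated by Opt8 (weight 1.6≤2.6, RAM 64≥16, battery life 16≥14).
Opt4: not dominated (best battery life).
Opt5: not dominated (best weight).
Opt6: dominated by Opt7 (weight 1.5≤1.9, RAM 63≥52, battery life 7≥7).
Opt7: not dominated.
Opt8: not dominated (best RAM).
Opt9: dominated by Opt8 (weight 1.6≤1.7, RAM 64≥41, battery life 16≥14).
Opt10: dominated by Opt8 (weight 1.6≤2.4, RAM 64≥46, battery life 16≥11).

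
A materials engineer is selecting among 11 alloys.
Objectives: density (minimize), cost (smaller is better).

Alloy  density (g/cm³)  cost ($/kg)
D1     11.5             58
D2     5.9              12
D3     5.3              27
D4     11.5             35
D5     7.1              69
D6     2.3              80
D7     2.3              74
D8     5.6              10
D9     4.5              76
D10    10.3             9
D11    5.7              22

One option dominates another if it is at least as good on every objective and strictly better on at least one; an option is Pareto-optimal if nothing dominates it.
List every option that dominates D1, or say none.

D2, D3, D4, D8, D10, D11

D2: density 5.9≤11.5, cost 12≤58 — dominates D1.
D3: density 5.3≤11.5, cost 27≤58 — dominates D1.
D4: density 11.5≤11.5, cost 35≤58 — dominates D1.
D8: density 5.6≤11.5, cost 10≤58 — dominates D1.
D10: density 10.3≤11.5, cost 9≤58 — dominates D1.
D11: density 5.7≤11.5, cost 22≤58 — dominates D1.
Others (D5, D6, D7, D9) are each worse than D1 on at least one objective.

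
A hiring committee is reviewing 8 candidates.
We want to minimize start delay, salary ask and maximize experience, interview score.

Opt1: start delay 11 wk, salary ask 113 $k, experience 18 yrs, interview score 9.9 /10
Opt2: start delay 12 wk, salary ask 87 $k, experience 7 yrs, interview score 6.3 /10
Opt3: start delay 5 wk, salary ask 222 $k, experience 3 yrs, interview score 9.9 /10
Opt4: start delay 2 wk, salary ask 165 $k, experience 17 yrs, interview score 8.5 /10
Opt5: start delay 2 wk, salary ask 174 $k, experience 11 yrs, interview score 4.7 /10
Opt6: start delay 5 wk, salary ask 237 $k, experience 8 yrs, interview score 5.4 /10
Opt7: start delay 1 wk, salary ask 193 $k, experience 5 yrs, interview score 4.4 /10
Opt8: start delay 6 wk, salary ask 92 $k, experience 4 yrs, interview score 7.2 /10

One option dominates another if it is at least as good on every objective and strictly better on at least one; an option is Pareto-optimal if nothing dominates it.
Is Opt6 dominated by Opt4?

Yes

Opt4 vs Opt6: start delay 2≤5, salary ask 165≤237, experience 17≥8, interview score 8.5≥5.4 — Opt4 is at least as good on every objective with at least one strict improvement.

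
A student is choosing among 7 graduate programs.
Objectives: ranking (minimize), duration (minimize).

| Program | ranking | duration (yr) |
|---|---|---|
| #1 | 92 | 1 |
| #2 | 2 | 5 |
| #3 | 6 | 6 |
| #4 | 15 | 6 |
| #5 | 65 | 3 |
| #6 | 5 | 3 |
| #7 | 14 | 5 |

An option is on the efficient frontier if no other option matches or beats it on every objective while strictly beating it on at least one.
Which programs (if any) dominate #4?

#2: ranking 2≤15, duration 5≤6 — dominates #4.
#3: ranking 6≤15, duration 6≤6 — dominates #4.
#6: ranking 5≤15, duration 3≤6 — dominates #4.
#7: ranking 14≤15, duration 5≤6 — dominates #4.
Others (#1, #5) are each worse than #4 on at least one objective.

#2, #3, #6, #7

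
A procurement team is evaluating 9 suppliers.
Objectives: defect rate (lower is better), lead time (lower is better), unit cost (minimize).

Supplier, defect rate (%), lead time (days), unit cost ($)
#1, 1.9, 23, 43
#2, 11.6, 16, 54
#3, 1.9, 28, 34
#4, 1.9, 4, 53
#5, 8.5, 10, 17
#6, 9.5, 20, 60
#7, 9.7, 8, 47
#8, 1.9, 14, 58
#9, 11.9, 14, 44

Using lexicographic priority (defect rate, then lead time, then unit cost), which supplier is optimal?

#4

First minimize defect rate: best is 1.9, kept {#1, #3, #4, #8}.
Then minimize lead time: best is 4, kept {#4}.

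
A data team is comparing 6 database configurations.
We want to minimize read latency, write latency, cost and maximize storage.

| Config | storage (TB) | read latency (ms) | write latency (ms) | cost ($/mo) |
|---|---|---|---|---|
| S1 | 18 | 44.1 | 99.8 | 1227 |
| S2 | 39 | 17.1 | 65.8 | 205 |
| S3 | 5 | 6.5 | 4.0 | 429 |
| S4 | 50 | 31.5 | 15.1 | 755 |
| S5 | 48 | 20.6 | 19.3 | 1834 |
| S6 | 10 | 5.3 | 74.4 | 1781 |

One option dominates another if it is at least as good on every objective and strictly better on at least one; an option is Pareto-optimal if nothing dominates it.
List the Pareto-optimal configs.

S1: dominated by S2 (storage 39≥18, read latency 17.1≤44.1, write latency 65.8≤99.8, cost 205≤1227).
S2: not dominated (best cost).
S3: not dominated (best write latency).
S4: not dominated (best storage).
S5: not dominated.
S6: not dominated (best read latency).

S2, S3, S4, S5, S6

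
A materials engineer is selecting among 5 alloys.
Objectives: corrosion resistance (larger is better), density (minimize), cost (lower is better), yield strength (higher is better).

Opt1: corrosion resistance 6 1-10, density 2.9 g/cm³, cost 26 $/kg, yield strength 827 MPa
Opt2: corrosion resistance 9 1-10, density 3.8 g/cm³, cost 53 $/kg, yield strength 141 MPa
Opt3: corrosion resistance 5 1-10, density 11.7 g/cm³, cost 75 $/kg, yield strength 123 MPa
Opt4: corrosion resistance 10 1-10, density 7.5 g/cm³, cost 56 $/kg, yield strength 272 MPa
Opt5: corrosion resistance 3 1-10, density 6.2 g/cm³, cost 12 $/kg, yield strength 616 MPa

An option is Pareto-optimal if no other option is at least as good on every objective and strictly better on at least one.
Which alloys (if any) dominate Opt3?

Opt1, Opt2, Opt4

Opt1: corrosion resistance 6≥5, density 2.9≤11.7, cost 26≤75, yield strength 827≥123 — dominates Opt3.
Opt2: corrosion resistance 9≥5, density 3.8≤11.7, cost 53≤75, yield strength 141≥123 — dominates Opt3.
Opt4: corrosion resistance 10≥5, density 7.5≤11.7, cost 56≤75, yield strength 272≥123 — dominates Opt3.
Others (Opt5) are each worse than Opt3 on at least one objective.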